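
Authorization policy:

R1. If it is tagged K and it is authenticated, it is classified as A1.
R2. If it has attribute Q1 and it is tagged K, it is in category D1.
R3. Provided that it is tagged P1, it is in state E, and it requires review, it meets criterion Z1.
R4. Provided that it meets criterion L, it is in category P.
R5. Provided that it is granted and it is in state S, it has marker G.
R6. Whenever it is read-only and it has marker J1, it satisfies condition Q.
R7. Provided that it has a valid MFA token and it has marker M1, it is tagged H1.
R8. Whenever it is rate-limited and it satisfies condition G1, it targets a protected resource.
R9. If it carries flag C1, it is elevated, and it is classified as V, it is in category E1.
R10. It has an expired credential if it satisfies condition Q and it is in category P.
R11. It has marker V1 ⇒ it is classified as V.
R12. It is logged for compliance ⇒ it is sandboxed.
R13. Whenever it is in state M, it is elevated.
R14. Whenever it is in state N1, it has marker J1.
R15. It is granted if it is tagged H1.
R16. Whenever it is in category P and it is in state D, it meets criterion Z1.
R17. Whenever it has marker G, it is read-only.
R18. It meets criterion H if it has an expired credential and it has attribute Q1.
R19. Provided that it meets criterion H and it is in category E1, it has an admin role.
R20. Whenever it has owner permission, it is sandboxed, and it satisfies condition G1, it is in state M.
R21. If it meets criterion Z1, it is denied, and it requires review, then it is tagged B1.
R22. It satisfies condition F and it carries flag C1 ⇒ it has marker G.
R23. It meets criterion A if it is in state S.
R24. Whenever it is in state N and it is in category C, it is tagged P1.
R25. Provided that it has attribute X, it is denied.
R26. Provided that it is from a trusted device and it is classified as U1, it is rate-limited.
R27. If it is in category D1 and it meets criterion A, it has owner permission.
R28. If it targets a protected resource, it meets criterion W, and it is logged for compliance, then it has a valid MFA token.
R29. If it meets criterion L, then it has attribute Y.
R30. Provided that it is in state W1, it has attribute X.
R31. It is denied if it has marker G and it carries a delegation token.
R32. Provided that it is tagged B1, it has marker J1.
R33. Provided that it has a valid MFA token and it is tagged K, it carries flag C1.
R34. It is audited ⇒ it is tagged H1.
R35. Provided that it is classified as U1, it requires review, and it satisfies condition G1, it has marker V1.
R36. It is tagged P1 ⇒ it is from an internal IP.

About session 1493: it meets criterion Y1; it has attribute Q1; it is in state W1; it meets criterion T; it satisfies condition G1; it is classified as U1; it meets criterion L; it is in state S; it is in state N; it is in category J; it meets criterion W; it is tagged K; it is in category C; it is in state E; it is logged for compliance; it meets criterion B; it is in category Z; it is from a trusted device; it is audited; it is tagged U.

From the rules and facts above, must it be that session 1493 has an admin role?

No

Forward chaining from the given facts derives: is in category D1, is in category P, is sandboxed, meets criterion A, is tagged P1, is rate-limited, has owner permission, has attribute Y, has attribute X, is tagged H1, is from an internal IP, targets a protected resource, is granted, is in state M, is denied, has a valid MFA token, carries flag C1, has marker G, is elevated, is read-only.
The only rule concluding "it has an admin role" is R19, which needs "it meets criterion H"; that is never established.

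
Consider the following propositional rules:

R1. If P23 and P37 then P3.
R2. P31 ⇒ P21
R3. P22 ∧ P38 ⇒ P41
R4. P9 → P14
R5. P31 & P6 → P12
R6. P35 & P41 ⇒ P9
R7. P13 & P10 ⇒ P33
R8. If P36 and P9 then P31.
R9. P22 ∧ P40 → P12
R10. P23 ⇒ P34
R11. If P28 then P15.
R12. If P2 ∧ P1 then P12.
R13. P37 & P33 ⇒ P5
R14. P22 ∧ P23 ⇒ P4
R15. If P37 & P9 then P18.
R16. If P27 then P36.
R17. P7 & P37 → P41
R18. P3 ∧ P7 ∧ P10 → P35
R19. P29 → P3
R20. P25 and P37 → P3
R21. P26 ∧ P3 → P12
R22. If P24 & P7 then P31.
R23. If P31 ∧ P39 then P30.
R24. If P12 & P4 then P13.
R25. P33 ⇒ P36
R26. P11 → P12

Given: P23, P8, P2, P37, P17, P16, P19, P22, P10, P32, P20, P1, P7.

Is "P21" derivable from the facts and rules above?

P3  (by R1: P23, P37)
P12  (by R12: P2, P1)
P4  (by R14: P22, P23)
P41  (by R17: P7, P37)
P35  (by R18: P3, P7, P10)
P13  (by R24: P12, P4)
P9  (by R6: P35, P41)
P33  (by R7: P13, P10)
P36  (by R25: P33)
P31  (by R8: P36, P9)
P21  (by R2: P31)

Yes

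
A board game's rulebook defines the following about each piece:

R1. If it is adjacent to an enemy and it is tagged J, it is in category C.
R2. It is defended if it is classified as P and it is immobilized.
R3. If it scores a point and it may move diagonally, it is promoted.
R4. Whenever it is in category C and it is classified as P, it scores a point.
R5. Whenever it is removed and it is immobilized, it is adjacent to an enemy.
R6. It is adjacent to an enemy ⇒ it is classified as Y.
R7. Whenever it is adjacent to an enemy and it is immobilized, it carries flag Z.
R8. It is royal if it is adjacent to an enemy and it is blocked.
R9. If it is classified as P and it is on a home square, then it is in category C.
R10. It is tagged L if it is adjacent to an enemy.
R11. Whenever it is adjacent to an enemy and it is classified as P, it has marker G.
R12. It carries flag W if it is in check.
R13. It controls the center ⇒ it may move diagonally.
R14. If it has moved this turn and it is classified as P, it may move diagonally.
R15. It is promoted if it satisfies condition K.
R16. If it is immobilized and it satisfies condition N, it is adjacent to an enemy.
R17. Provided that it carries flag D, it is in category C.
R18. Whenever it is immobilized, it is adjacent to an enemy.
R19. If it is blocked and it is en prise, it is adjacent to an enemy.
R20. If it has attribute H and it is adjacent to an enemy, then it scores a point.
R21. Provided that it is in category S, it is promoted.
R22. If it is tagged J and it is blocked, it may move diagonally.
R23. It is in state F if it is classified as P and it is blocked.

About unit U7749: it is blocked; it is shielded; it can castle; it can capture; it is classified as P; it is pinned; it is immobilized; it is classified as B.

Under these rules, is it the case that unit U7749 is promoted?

No

Forward chaining from the given facts derives: is defended, is adjacent to an enemy, is in state F, is classified as Y, carries flag Z, is royal, is tagged L, has marker G.
Rules concluding "it is promoted": R3 needs "it scores a point"; R15 needs "it satisfies condition K"; R21 needs "it is in category S" — none of these are established.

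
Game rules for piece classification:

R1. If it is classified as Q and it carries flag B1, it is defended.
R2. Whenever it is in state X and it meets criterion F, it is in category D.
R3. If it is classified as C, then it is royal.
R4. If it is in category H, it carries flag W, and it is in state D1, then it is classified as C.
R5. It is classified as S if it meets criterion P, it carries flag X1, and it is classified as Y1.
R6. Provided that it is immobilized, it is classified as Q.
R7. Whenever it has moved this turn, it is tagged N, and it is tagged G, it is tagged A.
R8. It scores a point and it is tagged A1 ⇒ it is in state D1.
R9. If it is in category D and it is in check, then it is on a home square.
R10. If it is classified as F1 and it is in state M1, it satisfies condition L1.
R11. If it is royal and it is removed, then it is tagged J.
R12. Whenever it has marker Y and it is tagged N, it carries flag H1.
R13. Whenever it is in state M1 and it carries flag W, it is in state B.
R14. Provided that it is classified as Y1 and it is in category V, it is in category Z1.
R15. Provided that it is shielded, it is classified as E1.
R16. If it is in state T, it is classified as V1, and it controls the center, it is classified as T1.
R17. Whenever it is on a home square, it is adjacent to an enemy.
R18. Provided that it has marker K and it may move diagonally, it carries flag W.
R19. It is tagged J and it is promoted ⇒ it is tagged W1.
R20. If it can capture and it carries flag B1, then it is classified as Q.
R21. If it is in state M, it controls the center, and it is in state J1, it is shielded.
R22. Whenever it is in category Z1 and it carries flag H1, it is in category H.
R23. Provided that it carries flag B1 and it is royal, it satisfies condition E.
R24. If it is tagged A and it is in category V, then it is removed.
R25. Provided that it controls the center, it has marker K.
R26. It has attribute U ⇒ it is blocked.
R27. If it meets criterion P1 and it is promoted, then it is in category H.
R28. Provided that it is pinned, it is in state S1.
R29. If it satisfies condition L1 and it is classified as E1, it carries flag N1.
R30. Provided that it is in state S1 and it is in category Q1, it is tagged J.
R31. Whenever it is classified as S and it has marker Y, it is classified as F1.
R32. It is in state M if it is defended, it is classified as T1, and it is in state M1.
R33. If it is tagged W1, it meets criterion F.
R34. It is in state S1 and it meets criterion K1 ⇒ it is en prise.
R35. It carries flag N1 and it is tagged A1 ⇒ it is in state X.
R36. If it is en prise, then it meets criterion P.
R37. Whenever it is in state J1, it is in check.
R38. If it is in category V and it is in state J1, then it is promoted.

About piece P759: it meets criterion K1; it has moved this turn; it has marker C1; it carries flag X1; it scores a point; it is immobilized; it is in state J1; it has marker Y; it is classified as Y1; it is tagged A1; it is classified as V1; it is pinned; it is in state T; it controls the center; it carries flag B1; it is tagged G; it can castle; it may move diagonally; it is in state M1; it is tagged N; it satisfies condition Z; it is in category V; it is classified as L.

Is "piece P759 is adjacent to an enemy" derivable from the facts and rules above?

By R6 (it is immobilized): it is classified as Q.
By R7 (it has moved this turn, it is tagged N, it is tagged G): it is tagged A.
By R8 (it scores a point, it is tagged A1): it is in state D1.
By R12 (it has marker Y, it is tagged N): it carries flag H1.
By R14 (it is classified as Y1, it is in category V): it is in category Z1.
By R16 (it is in state T, it is classified as V1, it controls the center): it is classified as T1.
By R22 (it is in category Z1, it carries flag H1): it is in category H.
By R24 (it is tagged A, it is in category V): it is removed.
By R25 (it controls the center): it has marker K.
By R28 (it is pinned): it is in state S1.
By R34 (it is in state S1, it meets criterion K1): it is en prise.
By R36 (it is en prise): it meets criterion P.
By R37 (it is in state J1): it is in check.
By R38 (it is in category V, it is in state J1): it is promoted.
By R1 (it is classified as Q, it carries flag B1): it is defended.
By R5 (it meets criterion P, it carries flag X1, it is classified as Y1): it is classified as S.
By R18 (it has marker K, it may move diagonally): it carries flag W.
By R31 (it is classified as S, it has marker Y): it is classified as F1.
By R32 (it is defended, it is classified as T1, it is in state M1): it is in state M.
By R4 (it is in category H, it carries flag W, it is in state D1): it is classified as C.
By R10 (it is classified as F1, it is in state M1): it satisfies condition L1.
By R21 (it is in state M, it controls the center, it is in state J1): it is shielded.
By R3 (it is classified as C): it is royal.
By R11 (it is royal, it is removed): it is tagged J.
By R15 (it is shielded): it is classified as E1.
By R19 (it is tagged J, it is promoted): it is tagged W1.
By R29 (it satisfies condition L1, it is classified as E1): it carries flag N1.
By R33 (it is tagged W1): it meets criterion F.
By R35 (it carries flag N1, it is tagged A1): it is in state X.
By R2 (it is in state X, it meets criterion F): it is in category D.
By R9 (it is in category D, it is in check): it is on a home square.
By R17 (it is on a home square): it is adjacent to an enemy.

Yes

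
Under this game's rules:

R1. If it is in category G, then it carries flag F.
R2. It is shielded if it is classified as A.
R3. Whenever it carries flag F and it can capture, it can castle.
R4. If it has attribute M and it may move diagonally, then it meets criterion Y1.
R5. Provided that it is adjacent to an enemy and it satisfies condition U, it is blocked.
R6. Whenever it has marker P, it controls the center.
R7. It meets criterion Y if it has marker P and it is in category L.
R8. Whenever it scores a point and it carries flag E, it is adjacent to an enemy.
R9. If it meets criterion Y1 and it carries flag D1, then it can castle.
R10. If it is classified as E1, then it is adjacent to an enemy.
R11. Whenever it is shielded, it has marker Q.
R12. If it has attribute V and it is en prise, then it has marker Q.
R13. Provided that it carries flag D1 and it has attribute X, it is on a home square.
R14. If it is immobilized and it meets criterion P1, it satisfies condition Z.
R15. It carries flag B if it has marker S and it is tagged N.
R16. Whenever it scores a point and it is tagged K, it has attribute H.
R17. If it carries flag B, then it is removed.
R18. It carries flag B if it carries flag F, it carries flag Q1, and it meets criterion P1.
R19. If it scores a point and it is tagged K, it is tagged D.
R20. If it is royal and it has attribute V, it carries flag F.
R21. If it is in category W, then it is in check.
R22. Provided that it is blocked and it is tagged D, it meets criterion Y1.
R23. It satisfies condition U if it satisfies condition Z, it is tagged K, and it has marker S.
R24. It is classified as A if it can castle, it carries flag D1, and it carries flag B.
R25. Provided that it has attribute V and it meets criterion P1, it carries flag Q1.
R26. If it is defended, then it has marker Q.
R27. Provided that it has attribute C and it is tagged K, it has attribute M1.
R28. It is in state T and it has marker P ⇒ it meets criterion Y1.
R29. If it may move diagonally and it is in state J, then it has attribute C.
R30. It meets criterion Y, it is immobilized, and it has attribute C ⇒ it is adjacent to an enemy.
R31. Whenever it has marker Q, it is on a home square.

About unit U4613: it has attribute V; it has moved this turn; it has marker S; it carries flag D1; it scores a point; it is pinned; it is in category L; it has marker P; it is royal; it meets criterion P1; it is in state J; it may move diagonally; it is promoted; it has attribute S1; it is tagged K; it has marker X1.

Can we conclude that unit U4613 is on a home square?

No

Forward chaining from the given facts derives: controls the center, meets criterion Y, has attribute H, is tagged D, carries flag F, carries flag Q1, has attribute C, carries flag B, has attribute M1, is removed.
Rules concluding "it is on a home square": R13 needs "it has attribute X"; R31 needs "it has marker Q" — none of these are established.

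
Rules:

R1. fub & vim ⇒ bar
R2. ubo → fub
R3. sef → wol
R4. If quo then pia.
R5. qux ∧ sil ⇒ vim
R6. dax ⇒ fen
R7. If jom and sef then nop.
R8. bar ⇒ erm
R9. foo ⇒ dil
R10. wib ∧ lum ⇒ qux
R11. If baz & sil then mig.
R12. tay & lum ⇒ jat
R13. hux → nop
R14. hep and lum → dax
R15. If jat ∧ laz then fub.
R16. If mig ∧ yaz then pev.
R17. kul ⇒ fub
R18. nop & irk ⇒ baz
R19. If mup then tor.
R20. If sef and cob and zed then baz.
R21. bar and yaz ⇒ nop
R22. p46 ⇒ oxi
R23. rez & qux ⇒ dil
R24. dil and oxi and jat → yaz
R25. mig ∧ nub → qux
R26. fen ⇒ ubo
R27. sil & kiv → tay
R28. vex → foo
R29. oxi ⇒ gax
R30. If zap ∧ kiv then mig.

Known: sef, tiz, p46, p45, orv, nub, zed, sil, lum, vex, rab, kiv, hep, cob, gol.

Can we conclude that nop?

Yes

dax  (by R14: hep, lum)
baz  (by R20: sef, cob, zed)
oxi  (by R22: p46)
tay  (by R27: sil, kiv)
foo  (by R28: vex)
fen  (by R6: dax)
dil  (by R9: foo)
mig  (by R11: baz, sil)
jat  (by R12: tay, lum)
yaz  (by R24: dil, oxi, jat)
qux  (by R25: mig, nub)
ubo  (by R26: fen)
fub  (by R2: ubo)
vim  (by R5: qux, sil)
bar  (by R1: fub, vim)
nop  (by R21: bar, yaz)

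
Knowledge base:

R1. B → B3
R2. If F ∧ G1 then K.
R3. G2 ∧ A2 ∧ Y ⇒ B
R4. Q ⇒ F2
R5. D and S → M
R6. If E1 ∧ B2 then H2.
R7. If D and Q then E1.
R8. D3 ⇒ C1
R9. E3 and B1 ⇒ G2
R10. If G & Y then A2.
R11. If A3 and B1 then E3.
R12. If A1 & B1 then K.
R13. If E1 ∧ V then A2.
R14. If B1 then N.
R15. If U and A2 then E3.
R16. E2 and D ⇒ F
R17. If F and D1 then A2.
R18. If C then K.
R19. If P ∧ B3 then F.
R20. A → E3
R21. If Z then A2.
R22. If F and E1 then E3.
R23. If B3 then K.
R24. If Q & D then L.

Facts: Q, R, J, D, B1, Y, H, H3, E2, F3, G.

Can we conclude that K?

E1  (by R7: D, Q)
A2  (by R10: G, Y)
F  (by R16: E2, D)
E3  (by R22: F, E1)
G2  (by R9: E3, B1)
B  (by R3: G2, A2, Y)
B3  (by R1: B)
K  (by R23: B3)

Yes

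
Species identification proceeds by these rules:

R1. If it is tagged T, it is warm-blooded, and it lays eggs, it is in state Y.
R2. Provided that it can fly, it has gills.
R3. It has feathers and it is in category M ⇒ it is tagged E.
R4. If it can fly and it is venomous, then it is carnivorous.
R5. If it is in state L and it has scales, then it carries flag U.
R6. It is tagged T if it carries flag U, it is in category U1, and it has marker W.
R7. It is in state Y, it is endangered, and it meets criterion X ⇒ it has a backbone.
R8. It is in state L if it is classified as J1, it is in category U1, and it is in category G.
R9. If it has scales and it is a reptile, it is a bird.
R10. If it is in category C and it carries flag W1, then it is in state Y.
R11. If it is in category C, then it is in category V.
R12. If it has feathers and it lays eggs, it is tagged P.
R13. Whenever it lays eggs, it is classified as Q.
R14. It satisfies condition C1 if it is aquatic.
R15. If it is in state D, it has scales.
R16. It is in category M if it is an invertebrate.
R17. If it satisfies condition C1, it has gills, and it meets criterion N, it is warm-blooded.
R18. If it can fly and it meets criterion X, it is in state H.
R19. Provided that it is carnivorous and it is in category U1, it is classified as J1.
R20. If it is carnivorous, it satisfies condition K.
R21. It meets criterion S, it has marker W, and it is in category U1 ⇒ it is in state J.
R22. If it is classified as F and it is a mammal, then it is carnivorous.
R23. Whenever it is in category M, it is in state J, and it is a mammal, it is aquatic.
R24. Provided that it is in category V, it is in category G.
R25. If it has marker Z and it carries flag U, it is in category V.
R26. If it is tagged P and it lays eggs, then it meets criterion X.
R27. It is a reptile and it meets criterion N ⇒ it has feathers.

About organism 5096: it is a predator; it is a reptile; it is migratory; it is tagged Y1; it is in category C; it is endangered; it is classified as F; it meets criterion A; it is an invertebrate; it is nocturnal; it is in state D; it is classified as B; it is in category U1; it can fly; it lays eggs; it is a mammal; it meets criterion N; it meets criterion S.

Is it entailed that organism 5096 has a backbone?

No

Forward chaining from the given facts derives: has gills, is in category V, is classified as Q, has scales, is in category M, is carnivorous, is in category G, has feathers, is tagged E, is a bird, is tagged P, is classified as J1, satisfies condition K, meets criterion X, is in state L, is in state H, carries flag U.
The only rule concluding "it has a backbone" is R7, which needs "it is in state Y"; that is never established.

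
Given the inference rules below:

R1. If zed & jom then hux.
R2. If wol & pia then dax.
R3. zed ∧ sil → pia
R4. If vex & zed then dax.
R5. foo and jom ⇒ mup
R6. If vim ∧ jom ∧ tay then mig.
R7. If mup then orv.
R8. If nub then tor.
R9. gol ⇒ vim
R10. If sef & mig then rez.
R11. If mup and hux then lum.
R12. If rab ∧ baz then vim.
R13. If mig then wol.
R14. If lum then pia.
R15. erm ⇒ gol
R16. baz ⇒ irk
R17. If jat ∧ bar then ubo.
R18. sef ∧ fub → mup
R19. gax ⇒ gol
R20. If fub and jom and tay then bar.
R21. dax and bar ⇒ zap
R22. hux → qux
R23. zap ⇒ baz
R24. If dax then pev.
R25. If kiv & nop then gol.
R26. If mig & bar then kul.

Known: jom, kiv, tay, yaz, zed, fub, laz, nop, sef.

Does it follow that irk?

Yes

hux  (by R1: zed, jom)
mup  (by R18: sef, fub)
bar  (by R20: fub, jom, tay)
gol  (by R25: kiv, nop)
vim  (by R9: gol)
lum  (by R11: mup, hux)
pia  (by R14: lum)
mig  (by R6: vim, jom, tay)
wol  (by R13: mig)
dax  (by R2: wol, pia)
zap  (by R21: dax, bar)
baz  (by R23: zap)
irk  (by R16: baz)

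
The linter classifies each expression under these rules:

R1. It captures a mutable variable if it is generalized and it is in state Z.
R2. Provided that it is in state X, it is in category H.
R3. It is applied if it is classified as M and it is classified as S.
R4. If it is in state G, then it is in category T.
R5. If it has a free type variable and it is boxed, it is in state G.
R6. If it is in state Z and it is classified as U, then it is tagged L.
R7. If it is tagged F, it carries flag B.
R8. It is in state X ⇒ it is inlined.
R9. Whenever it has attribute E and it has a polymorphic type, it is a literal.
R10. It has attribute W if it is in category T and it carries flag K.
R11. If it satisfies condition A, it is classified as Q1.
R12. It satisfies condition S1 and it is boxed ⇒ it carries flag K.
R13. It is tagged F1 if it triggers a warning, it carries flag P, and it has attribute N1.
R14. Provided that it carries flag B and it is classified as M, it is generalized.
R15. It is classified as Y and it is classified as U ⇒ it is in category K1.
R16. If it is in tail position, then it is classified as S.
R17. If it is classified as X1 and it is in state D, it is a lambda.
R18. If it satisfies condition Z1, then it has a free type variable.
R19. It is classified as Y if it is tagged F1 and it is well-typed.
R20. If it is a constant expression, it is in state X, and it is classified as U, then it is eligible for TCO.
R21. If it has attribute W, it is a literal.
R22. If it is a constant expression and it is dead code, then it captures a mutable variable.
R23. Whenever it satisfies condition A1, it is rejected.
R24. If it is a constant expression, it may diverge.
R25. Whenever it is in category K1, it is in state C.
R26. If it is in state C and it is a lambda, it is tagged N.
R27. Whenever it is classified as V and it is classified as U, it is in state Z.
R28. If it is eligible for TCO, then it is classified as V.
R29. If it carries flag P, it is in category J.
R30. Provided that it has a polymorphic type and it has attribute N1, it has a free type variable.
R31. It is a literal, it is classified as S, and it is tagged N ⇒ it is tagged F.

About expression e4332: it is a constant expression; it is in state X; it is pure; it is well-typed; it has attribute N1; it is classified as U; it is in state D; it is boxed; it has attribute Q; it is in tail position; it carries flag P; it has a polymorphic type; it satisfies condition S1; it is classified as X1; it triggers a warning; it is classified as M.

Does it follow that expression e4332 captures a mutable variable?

Yes

By R12 (it satisfies condition S1, it is boxed): it carries flag K.
By R13 (it triggers a warning, it carries flag P, it has attribute N1): it is tagged F1.
By R16 (it is in tail position): it is classified as S.
By R17 (it is classified as X1, it is in state D): it is a lambda.
By R19 (it is tagged F1, it is well-typed): it is classified as Y.
By R20 (it is a constant expression, it is in state X, it is classified as U): it is eligible for TCO.
By R28 (it is eligible for TCO): it is classified as V.
By R30 (it has a polymorphic type, it has attribute N1): it has a free type variable.
By R5 (it has a free type variable, it is boxed): it is in state G.
By R15 (it is classified as Y, it is classified as U): it is in category K1.
By R25 (it is in category K1): it is in state C.
By R26 (it is in state C, it is a lambda): it is tagged N.
By R27 (it is classified as V, it is classified as U): it is in state Z.
By R4 (it is in state G): it is in category T.
By R10 (it is in category T, it carries flag K): it has attribute W.
By R21 (it has attribute W): it is a literal.
By R31 (it is a literal, it is classified as S, it is tagged N): it is tagged F.
By R7 (it is tagged F): it carries flag B.
By R14 (it carries flag B, it is classified as M): it is generalized.
By R1 (it is generalized, it is in state Z): it captures a mutable variable.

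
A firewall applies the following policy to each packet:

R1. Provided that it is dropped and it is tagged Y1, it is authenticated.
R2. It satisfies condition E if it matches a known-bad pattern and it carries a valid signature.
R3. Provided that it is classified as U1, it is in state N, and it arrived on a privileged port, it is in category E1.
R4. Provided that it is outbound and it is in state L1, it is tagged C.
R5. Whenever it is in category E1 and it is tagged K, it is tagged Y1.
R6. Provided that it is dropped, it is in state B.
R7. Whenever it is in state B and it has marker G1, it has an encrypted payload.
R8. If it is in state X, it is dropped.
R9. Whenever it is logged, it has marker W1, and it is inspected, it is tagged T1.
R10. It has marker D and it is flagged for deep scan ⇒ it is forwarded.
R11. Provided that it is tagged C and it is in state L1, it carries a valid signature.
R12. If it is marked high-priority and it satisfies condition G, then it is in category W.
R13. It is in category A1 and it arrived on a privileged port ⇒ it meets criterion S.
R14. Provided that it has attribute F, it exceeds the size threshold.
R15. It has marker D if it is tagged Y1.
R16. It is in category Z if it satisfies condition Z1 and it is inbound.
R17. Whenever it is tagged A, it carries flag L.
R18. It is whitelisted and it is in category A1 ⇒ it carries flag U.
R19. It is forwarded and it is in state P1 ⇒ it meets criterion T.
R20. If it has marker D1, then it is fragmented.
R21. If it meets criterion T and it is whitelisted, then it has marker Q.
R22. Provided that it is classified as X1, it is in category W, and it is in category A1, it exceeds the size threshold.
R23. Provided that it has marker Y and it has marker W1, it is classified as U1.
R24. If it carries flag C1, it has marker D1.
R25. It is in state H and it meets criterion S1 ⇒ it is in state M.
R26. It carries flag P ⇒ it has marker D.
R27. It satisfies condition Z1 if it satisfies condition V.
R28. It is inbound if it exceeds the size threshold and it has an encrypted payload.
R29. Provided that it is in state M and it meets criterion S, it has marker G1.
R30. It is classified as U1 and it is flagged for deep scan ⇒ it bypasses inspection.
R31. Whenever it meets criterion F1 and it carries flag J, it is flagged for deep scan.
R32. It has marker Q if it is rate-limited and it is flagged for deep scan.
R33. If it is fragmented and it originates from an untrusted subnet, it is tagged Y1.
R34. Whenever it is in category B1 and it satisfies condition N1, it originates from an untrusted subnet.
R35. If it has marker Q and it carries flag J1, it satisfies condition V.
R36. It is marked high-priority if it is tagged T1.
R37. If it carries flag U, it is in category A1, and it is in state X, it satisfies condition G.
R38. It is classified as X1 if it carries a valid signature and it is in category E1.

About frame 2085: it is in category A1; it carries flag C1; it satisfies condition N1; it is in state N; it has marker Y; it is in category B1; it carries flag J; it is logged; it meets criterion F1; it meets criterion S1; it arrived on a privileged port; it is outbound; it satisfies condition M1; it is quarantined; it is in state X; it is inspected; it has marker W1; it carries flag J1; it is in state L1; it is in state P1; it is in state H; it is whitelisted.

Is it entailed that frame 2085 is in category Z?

By R4 (it is outbound, it is in state L1): it is tagged C.
By R8 (it is in state X): it is dropped.
By R9 (it is logged, it has marker W1, it is inspected): it is tagged T1.
By R11 (it is tagged C, it is in state L1): it carries a valid signature.
By R13 (it is in category A1, it arrived on a privileged port): it meets criterion S.
By R18 (it is whitelisted, it is in category A1): it carries flag U.
By R23 (it has marker Y, it has marker W1): it is classified as U1.
By R24 (it carries flag C1): it has marker D1.
By R25 (it is in state H, it meets criterion S1): it is in state M.
By R29 (it is in state M, it meets criterion S): it has marker G1.
By R31 (it meets criterion F1, it carries flag J): it is flagged for deep scan.
By R34 (it is in category B1, it satisfies condition N1): it originates from an untrusted subnet.
By R36 (it is tagged T1): it is marked high-priority.
By R37 (it carries flag U, it is in category A1, it is in state X): it satisfies condition G.
By R3 (it is classified as U1, it is in state N, it arrived on a privileged port): it is in category E1.
By R6 (it is dropped): it is in state B.
By R7 (it is in state B, it has marker G1): it has an encrypted payload.
By R12 (it is marked high-priority, it satisfies condition G): it is in category W.
By R20 (it has marker D1): it is fragmented.
By R33 (it is fragmented, it originates from an untrusted subnet): it is tagged Y1.
By R38 (it carries a valid signature, it is in category E1): it is classified as X1.
By R15 (it is tagged Y1): it has marker D.
By R22 (it is classified as X1, it is in category W, it is in category A1): it exceeds the size threshold.
By R28 (it exceeds the size threshold, it has an encrypted payload): it is inbound.
By R10 (it has marker D, it is flagged for deep scan): it is forwarded.
By R19 (it is forwarded, it is in state P1): it meets criterion T.
By R21 (it meets criterion T, it is whitelisted): it has marker Q.
By R35 (it has marker Q, it carries flag J1): it satisfies condition V.
By R27 (it satisfies condition V): it satisfies condition Z1.
By R16 (it satisfies condition Z1, it is inbound): it is in category Z.

Yes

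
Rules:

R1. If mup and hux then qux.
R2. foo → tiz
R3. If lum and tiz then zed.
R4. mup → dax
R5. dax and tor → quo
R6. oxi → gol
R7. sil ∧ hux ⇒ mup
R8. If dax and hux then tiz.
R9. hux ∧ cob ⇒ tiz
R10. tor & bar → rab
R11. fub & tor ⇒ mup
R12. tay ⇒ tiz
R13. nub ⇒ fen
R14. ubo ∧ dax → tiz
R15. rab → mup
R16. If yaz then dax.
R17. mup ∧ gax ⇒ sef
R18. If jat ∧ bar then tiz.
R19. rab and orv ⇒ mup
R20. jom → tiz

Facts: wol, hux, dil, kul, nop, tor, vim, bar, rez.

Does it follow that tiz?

Yes

rab  (by R10: tor, bar)
mup  (by R15: rab)
dax  (by R4: mup)
tiz  (by R8: dax, hux)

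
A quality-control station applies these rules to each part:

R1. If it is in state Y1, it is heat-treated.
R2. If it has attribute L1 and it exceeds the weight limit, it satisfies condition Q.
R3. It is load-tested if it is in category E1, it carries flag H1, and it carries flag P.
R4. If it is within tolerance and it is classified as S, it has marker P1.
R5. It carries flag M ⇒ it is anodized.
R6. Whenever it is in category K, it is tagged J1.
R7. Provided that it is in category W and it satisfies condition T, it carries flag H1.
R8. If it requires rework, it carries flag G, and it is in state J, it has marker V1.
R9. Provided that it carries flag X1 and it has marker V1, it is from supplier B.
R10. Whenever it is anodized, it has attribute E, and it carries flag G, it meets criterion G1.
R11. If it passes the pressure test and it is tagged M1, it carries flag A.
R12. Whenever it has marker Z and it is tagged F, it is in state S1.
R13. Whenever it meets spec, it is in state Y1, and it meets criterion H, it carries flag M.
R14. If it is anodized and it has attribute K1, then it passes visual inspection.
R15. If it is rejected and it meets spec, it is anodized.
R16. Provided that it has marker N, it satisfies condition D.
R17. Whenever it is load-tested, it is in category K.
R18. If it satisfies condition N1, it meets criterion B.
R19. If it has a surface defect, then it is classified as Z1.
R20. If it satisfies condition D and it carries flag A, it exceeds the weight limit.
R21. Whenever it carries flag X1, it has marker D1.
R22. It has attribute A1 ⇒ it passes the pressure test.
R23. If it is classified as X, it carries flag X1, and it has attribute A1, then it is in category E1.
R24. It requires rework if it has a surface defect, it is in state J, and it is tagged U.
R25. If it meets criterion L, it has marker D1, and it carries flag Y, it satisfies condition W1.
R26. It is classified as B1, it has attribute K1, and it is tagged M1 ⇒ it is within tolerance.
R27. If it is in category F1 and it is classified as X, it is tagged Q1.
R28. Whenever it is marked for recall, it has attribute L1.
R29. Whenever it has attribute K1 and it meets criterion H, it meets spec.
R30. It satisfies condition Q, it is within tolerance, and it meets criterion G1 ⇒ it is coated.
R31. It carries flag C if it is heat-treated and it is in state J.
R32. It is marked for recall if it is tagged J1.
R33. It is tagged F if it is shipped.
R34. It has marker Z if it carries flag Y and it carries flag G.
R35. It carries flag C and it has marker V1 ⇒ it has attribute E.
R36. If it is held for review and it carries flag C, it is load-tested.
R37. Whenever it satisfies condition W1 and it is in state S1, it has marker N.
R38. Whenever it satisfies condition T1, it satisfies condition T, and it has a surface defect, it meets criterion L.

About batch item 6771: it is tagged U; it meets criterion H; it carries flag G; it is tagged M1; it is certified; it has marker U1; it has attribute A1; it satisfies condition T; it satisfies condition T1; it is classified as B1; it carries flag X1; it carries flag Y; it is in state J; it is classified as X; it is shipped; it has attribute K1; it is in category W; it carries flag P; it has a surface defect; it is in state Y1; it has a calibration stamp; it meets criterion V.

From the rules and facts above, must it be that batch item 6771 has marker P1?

Forward chaining from the given facts derives: is heat-treated, carries flag H1, is classified as Z1, has marker D1, passes the pressure test, is in category E1, requires rework, is within tolerance, meets spec, carries flag C, is tagged F, has marker Z, meets criterion L, is load-tested, has marker V1, is from supplier B, carries flag A, is in state S1, carries flag M, is in category K, satisfies condition W1, has attribute E, has marker N, is anodized, is tagged J1, meets criterion G1, passes visual inspection, satisfies condition D, exceeds the weight limit, is marked for recall, has attribute L1, satisfies condition Q, is coated.
The only rule concluding "it has marker P1" is R4, which needs "it is classified as S"; that is never established.

No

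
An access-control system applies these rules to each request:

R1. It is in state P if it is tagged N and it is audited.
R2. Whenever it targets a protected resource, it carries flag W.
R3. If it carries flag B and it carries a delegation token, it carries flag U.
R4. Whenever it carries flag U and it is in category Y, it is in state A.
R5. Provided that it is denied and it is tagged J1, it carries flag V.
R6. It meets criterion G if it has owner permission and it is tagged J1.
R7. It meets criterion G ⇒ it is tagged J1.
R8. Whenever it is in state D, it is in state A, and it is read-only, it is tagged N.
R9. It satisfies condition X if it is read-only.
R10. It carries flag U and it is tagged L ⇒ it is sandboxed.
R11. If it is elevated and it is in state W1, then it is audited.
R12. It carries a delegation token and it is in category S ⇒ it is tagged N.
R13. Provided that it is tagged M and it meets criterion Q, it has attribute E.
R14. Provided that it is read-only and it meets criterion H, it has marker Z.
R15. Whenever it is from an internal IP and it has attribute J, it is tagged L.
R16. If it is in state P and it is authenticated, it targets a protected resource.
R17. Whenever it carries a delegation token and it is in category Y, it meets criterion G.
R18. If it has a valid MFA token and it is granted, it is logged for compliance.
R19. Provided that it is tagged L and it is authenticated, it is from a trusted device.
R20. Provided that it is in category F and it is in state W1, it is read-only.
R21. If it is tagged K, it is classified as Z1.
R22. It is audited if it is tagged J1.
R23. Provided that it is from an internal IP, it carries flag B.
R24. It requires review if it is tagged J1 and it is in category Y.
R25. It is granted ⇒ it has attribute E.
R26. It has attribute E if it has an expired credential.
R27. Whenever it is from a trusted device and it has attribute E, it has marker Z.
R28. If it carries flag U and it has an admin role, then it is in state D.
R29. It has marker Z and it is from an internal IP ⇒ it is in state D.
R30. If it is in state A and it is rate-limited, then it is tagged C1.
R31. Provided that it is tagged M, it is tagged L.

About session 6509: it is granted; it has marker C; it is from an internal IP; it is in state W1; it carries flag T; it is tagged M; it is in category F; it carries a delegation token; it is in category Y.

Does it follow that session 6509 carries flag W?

No

Forward chaining from the given facts derives: meets criterion G, is read-only, carries flag B, has attribute E, is tagged L, carries flag U, is in state A, is tagged J1, satisfies condition X, is sandboxed, is audited, requires review.
The only rule concluding "it carries flag W" is R2, which needs "it targets a protected resource"; that is never established.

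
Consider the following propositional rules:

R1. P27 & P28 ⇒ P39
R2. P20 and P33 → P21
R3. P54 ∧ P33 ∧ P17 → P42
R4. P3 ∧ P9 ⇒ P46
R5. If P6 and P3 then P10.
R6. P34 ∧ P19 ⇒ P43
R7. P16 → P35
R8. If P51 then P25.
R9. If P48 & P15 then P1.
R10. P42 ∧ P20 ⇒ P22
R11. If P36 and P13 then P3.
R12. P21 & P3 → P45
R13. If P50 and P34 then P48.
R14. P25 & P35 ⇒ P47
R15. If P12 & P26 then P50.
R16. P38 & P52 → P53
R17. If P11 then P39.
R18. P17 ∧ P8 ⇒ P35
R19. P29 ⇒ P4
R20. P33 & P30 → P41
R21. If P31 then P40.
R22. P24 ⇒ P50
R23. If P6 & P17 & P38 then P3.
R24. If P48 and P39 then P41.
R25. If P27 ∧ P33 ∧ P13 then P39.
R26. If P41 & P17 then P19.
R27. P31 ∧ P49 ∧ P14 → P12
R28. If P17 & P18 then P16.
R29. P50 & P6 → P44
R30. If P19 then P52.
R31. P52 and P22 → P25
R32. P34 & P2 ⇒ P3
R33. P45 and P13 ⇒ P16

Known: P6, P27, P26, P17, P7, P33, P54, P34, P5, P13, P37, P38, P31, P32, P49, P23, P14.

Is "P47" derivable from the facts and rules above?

Forward chaining from the given facts derives: P42, P40, P3, P39, P12, P10, P50, P44, P48, P41, P19, P52, P43, P53.
The only rule concluding P47 is R14, which needs P25; that is never established.

No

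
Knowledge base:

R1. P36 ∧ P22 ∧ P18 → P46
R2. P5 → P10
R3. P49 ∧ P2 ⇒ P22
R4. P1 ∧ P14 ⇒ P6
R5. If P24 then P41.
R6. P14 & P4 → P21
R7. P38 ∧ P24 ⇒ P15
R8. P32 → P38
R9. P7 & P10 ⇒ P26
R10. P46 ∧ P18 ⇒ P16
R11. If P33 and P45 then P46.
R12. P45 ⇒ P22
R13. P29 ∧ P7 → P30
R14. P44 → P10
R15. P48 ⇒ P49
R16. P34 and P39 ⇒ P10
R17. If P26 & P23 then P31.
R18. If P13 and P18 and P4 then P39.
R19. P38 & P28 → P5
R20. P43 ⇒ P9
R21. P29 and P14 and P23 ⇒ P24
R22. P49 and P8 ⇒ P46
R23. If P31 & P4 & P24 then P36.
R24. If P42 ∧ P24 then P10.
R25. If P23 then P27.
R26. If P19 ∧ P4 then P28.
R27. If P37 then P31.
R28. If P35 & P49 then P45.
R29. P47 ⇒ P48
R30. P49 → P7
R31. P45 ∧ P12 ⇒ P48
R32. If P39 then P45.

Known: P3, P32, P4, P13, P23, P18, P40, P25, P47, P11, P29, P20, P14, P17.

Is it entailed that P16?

Forward chaining from the given facts derives: P21, P38, P39, P24, P27, P48, P45, P41, P15, P22, P49, P7, P30.
The only rule concluding P16 is R10, which needs P46; that is never established.

No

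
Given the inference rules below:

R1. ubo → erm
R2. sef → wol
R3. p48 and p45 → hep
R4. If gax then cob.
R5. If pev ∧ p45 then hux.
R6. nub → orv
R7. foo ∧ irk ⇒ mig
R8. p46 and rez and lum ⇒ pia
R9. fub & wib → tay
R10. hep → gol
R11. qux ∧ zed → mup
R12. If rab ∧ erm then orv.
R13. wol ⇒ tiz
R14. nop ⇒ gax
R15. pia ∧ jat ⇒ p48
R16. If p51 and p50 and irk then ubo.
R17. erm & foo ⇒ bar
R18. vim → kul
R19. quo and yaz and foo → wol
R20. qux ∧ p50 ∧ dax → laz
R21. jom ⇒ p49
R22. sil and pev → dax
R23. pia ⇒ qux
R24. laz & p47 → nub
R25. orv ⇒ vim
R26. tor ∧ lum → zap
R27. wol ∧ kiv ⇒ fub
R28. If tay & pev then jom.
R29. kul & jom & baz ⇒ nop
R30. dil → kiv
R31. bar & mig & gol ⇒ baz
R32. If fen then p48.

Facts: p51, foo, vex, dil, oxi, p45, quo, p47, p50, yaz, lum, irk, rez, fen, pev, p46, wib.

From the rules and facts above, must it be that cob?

No

Forward chaining from the given facts derives: hux, mig, pia, ubo, wol, qux, kiv, p48, erm, hep, gol, tiz, bar, fub, baz, tay, jom, p49.
The only rule concluding cob is R4, which needs gax; that is never established.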